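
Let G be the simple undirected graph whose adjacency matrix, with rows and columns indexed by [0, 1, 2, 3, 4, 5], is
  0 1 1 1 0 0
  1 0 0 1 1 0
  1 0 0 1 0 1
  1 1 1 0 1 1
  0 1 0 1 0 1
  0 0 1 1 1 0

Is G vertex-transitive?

No

Vertex 3 is the only vertex of degree 5, so every automorphism fixes it; G is not vertex-transitive.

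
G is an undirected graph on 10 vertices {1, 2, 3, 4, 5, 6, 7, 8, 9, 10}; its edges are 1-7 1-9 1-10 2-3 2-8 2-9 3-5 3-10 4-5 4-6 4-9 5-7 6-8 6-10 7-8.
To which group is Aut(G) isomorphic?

the symmetric group S_5

G is 3-regular on 10 vertices with no triangles and no 4-cycles (girth 5): this is the Petersen graph. Viewing the Petersen graph as the Kneser graph K(5,2) — vertices are 2-subsets of {1,…,5}, edges join disjoint pairs — its automorphisms are exactly the permutations of the 5-element set, so Aut ≅ S_5 of order 120.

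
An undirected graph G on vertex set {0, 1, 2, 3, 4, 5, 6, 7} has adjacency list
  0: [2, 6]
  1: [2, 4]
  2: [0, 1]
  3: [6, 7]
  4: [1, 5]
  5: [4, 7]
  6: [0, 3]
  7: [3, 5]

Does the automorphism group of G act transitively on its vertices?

Yes

Every vertex has degree 2 and the graph is connected, so G is the 8-cycle C_8. C_8 has 8 rotations and 8 reflections, so Aut(C_8) ≅ D_8 of order 16. This group acts transitively on the 8 vertices.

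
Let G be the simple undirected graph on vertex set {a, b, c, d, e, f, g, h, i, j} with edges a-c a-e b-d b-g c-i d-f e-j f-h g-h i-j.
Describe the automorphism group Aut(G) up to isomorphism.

G has two connected components, {a, c, e, i, j} and {b, d, f, g, h}; each is 2-regular, so G = C_5 ⊔ C_5. With two isomorphic components, Aut(G) = Aut(C_5) ≀ S_2 = (D_5 × D_5) ⋊ Z_2: permute each cycle by D_5, then optionally swap the two cycles. Order 2·(2·5)² = 200.

(D_5 × D_5) ⋊ Z_2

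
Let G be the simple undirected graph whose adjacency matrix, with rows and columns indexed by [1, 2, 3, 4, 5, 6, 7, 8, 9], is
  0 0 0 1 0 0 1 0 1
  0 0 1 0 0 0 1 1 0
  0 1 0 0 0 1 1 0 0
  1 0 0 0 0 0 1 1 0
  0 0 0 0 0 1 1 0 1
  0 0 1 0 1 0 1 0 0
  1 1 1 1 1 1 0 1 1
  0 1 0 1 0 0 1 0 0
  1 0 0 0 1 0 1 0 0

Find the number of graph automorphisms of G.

16

Vertex 7 is the unique vertex of degree 8; the remaining 8 vertices each have degree 3 and induce a cycle, so G is the wheel on 9 vertices with hub 7. With the hub fixed, the remaining symmetry is that of the rim cycle C_8, giving the dihedral group D_8.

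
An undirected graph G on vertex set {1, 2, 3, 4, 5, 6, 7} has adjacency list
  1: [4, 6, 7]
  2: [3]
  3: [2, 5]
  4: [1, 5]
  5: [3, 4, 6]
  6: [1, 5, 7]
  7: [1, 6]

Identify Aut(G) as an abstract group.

The degree sequence is [3, 1, 2, 2, 3, 3, 2]. Checking the degree-preserving permutations of the vertex set shows that none except the identity preserves every edge, so Aut(G) is trivial.

{e}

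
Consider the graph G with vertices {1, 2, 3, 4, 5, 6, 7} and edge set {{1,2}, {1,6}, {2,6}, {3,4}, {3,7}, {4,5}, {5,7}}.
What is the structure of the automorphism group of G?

D_4 × D_3

G has two connected components, {3, 4, 5, 7} and {1, 2, 6}; each is 2-regular, so G = C_4 ⊔ C_3. No automorphism exchanges components of different sizes, hence Aut(G) is the direct product D_4 × D_3, order 48.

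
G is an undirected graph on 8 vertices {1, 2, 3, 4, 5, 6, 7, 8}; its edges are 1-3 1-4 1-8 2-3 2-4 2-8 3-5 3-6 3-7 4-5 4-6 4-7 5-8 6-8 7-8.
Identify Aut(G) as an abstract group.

S_5 × S_3

The vertices split by degree into {3, 4, 8} (degree 5) and {1, 2, 5, 6, 7} (degree 3); every edge runs between the two parts, so G is the complete bipartite graph K_{3,5}. The parts have unequal sizes, so no automorphism swaps them; each part is permuted independently, giving S_5 × S_3 of order 5!·3! = 720.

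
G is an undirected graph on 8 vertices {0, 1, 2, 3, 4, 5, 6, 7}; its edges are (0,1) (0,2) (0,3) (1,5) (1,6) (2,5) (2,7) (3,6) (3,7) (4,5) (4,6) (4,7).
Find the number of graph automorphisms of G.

G is 3-regular and bipartite on 2^3 = 8 vertices with girth 4; it is the hypercube graph Q_3. The symmetry group of the 3-cube is the hyperoctahedral group B_3 = Z_2 ≀ S_3, of order 2^3·3! = 48.

48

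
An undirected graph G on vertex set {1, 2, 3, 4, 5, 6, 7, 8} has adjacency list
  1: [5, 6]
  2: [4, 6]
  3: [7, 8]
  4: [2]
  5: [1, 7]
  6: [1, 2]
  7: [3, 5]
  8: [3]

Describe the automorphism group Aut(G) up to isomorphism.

the cyclic group of order 2

The degree sequence is [2, 2, 2, 1, 2, 2, 2, 1]; the two degree-1 vertices 4 and 8 are the ends of a path, so G = P_8. The only nontrivial automorphism of a path is the end-to-end reflection, so Aut(G) ≅ Z_2.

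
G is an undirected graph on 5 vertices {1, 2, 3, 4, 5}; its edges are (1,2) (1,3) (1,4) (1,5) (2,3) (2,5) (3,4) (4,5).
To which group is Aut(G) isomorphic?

Vertex 1 is the unique vertex of degree 4; the remaining 4 vertices each have degree 3 and induce a cycle, so G is the wheel on 5 vertices with hub 1. Every automorphism fixes the hub and acts on the rim 4-cycle, so Aut(G) ≅ Aut(C_4) = D_4 of order 8.

D_4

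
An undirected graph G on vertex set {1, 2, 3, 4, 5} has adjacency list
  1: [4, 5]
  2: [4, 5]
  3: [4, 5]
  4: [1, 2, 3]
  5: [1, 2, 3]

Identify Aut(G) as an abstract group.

S_3 × S_2

The vertices split by degree into {4, 5} (degree 3) and {1, 2, 3} (degree 2); every edge runs between the two parts, so G is the complete bipartite graph K_{2,3}. Automorphisms preserve the bipartition setwise (since the parts differ in size) and act as S_3 × S_2 within it; |Aut| = 12.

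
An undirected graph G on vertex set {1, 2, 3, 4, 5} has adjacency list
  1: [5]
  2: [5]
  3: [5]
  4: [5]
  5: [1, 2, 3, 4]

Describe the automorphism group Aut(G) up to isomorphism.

S_4

Vertex 5 has degree 4 and every other vertex has degree 1, so G is the star K_{1,4} with centre 5. Any automorphism fixes the centre and permutes the 4 leaves freely, so Aut(G) ≅ S_4 of order 4! = 24.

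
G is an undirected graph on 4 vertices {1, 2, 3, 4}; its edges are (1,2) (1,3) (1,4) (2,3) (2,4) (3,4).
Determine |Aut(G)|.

Every vertex has degree 3, so G is the complete graph K_4. Every bijection on the vertex set is an automorphism of K_4; hence Aut(K_4) ≅ S_4, order 24.

24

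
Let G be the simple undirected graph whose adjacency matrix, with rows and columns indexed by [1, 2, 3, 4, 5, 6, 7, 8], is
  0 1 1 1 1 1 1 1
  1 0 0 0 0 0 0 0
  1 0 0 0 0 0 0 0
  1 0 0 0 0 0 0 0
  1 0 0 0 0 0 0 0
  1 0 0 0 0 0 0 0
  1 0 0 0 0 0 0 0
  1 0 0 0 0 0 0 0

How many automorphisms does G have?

5040

Vertex 1 has degree 7 and every other vertex has degree 1, so G is the star K_{1,7} with centre 1. Any automorphism fixes the centre and permutes the 7 leaves freely, so Aut(G) ≅ S_7 of order 7! = 5040.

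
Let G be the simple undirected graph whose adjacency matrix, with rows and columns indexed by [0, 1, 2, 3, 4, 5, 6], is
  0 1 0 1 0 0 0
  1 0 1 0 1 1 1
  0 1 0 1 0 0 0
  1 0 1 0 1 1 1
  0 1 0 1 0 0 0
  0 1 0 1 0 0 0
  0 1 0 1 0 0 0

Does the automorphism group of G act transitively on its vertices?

No

Automorphisms preserve degree, but G has vertices of degree 2 and vertices of degree 5; no automorphism maps one to the other, so G is not vertex-transitive.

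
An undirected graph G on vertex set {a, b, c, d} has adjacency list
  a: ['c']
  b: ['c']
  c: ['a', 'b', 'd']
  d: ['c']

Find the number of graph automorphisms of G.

6

Vertex c has degree 3 and every other vertex has degree 1, so G is the star K_{1,3} with centre c. Any automorphism fixes the centre and permutes the 3 leaves freely, so Aut(G) ≅ S_3 of order 3! = 6.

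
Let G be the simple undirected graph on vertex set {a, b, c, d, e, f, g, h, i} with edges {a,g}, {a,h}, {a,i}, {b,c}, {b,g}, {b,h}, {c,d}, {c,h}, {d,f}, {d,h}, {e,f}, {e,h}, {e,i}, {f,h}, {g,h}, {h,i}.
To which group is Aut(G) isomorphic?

D_8

Vertex h is the unique vertex of degree 8; the remaining 8 vertices each have degree 3 and induce a cycle, so G is the wheel on 9 vertices with hub h. With the hub fixed, the remaining symmetry is that of the rim cycle C_8, giving the dihedral group D_8.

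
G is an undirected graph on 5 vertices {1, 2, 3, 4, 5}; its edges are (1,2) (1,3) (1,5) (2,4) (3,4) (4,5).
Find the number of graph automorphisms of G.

12

The vertices split by degree into {1, 4} (degree 3) and {2, 3, 5} (degree 2); every edge runs between the two parts, so G is the complete bipartite graph K_{2,3}. The parts have unequal sizes, so no automorphism swaps them; each part is permuted independently, giving S_2 × S_3 of order 2!·3! = 12.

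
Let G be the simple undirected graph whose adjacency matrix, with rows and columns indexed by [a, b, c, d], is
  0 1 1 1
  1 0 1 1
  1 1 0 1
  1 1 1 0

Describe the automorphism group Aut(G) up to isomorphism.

S_4

All 4 vertices are pairwise adjacent: G = K_4. Any permutation of the 4 vertices preserves K_4, so Aut(K_4) = S_4 of order 4! = 24.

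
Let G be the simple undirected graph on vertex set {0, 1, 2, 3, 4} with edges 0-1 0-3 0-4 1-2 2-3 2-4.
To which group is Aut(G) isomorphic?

S_2 × S_3

The vertices split by degree into {0, 2} (degree 3) and {1, 3, 4} (degree 2); every edge runs between the two parts, so G is the complete bipartite graph K_{2,3}. Automorphisms preserve the bipartition setwise (since the parts differ in size) and act as S_2 × S_3 within it; |Aut| = 12.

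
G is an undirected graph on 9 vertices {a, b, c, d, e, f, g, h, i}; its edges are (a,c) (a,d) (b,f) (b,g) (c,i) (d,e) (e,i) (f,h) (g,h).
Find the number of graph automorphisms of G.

80

G has two connected components, {a, c, d, e, i} and {b, f, g, h}; each is 2-regular, so G = C_5 ⊔ C_4. No automorphism exchanges components of different sizes, hence Aut(G) is the direct product D_4 × D_5, order 80.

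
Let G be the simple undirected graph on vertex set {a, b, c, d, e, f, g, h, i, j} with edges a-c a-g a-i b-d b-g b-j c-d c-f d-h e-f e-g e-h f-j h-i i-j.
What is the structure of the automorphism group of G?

S_5

G is 3-regular on 10 vertices with no triangles and no 4-cycles (girth 5): this is the Petersen graph. Viewing the Petersen graph as the Kneser graph K(5,2) — vertices are 2-subsets of {1,…,5}, edges join disjoint pairs — its automorphisms are exactly the permutations of the 5-element set, so Aut ≅ S_5 of order 120.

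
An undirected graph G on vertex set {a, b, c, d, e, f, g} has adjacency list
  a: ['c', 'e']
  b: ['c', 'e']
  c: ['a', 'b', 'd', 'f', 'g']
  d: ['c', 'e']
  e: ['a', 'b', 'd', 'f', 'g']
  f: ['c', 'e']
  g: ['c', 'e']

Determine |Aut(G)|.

240

The vertices split by degree into {c, e} (degree 5) and {a, b, d, f, g} (degree 2); every edge runs between the two parts, so G is the complete bipartite graph K_{2,5}. Automorphisms preserve the bipartition setwise (since the parts differ in size) and act as S_5 × S_2 within it; |Aut| = 240.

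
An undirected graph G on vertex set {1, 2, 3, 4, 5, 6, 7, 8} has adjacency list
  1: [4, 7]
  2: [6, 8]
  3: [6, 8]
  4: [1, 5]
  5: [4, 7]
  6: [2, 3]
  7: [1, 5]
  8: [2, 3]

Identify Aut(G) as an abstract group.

(D_4 × D_4) ⋊ Z_2

G has two connected components, {1, 4, 5, 7} and {2, 3, 6, 8}; each is 2-regular, so G = C_4 ⊔ C_4. Aut of a disjoint union of two copies of C_4 is the wreath product D_4 ≀ Z_2, of order 2·8² = 128.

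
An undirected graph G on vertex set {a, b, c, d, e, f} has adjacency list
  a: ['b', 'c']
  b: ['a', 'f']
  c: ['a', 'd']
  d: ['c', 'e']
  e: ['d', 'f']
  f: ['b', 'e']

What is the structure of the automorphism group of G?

D_6

Every vertex has degree 2 and the graph is connected, so G is the 6-cycle C_6. C_6 has 6 rotations and 6 reflections, so Aut(C_6) ≅ D_6 of order 12.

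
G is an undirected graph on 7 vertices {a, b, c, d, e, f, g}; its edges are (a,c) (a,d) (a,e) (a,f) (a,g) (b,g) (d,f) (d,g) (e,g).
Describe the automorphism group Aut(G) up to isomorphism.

Degrees alone do not determine every vertex (e.g. b and c both have degree 1), but their neighbour-degree multisets differ: N(b) has degrees [4] while N(c) has degrees [5]. Repeating this refinement separates all vertices, so the only automorphism is the identity.

{e}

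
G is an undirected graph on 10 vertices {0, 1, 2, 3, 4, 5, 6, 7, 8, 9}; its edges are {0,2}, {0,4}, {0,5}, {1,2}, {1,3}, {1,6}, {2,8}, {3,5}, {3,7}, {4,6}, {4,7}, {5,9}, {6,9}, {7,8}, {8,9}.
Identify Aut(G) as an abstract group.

G is 3-regular on 10 vertices with no triangles and no 4-cycles (girth 5): this is the Petersen graph. It is a classical fact that the Petersen graph has automorphism group S_5 (order 120), arising from its description as the Kneser graph K(5,2).

the symmetric group S_5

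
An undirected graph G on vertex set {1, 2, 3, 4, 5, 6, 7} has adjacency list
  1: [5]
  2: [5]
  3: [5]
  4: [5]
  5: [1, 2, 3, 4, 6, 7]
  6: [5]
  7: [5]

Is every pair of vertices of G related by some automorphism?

No

Vertex 5 is the only vertex of degree 6, so every automorphism fixes it; G is not vertex-transitive.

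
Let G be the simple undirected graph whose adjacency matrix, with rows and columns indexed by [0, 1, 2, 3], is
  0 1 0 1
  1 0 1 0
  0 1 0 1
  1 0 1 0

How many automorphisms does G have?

G is 2-regular and bipartite on 2^2 = 4 vertices with girth 4; it is the hypercube graph Q_2. Aut(Q_2) consists of the signed permutations of the 2 coordinate axes: 2! permutations times 2^2 sign flips, so |Aut| = 2^2·2! = 8.

8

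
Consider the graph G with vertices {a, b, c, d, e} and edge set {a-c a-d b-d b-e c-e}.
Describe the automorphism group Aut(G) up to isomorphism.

Every vertex has degree 2 and the graph is connected, so G is the 5-cycle C_5. C_5 has 5 rotations and 5 reflections, so Aut(C_5) ≅ D_5 of order 10.

the dihedral group of order 10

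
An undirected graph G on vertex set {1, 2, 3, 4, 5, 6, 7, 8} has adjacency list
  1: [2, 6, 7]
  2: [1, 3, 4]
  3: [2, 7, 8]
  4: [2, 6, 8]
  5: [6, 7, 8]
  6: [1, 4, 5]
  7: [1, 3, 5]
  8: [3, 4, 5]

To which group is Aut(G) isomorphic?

G is 3-regular and bipartite on 2^3 = 8 vertices with girth 4; it is the hypercube graph Q_3. The symmetry group of the 3-cube is the hyperoctahedral group B_3 = Z_2 ≀ S_3, of order 2^3·3! = 48.

the hyperoctahedral group B_3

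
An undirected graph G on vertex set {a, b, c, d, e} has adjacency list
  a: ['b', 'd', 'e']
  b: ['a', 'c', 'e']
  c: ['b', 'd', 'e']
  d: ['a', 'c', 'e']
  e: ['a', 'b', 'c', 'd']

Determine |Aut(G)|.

8

Vertex e is the unique vertex of degree 4; the remaining 4 vertices each have degree 3 and induce a cycle, so G is the wheel on 5 vertices with hub e. With the hub fixed, the remaining symmetry is that of the rim cycle C_4, giving the dihedral group D_4.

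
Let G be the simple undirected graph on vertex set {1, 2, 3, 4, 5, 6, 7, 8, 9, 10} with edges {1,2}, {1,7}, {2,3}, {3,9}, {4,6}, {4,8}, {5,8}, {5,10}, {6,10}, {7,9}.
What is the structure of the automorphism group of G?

(D_5 × D_5) ⋊ Z_2

G has two connected components, {4, 5, 6, 8, 10} and {1, 2, 3, 7, 9}; each is 2-regular, so G = C_5 ⊔ C_5. With two isomorphic components, Aut(G) = Aut(C_5) ≀ S_2 = (D_5 × D_5) ⋊ Z_2: permute each cycle by D_5, then optionally swap the two cycles. Order 2·(2·5)² = 200.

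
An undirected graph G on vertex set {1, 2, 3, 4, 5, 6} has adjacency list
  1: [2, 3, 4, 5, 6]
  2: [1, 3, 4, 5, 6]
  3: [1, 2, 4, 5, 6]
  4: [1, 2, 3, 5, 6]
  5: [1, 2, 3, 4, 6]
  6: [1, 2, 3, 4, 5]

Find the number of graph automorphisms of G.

720

All 6 vertices are pairwise adjacent: G = K_6. Every bijection on the vertex set is an automorphism of K_6; hence Aut(K_6) ≅ S_6, order 720.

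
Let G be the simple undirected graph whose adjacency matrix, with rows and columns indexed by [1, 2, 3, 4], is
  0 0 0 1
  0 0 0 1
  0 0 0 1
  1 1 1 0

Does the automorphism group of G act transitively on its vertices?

No

Vertex 4 is the only vertex of degree 3, so every automorphism fixes it; G is not vertex-transitive.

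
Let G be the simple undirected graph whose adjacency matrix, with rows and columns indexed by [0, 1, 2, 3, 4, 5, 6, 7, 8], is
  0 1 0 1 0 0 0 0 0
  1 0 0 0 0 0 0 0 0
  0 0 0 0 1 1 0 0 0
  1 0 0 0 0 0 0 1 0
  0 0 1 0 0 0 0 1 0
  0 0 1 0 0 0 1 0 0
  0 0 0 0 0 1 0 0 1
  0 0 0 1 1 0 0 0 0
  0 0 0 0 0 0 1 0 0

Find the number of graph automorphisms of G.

2

The degree sequence is [2, 1, 2, 2, 2, 2, 2, 2, 1]; the two degree-1 vertices 1 and 8 are the ends of a path, so G = P_9. The only nontrivial automorphism of a path is the end-to-end reflection, so Aut(G) ≅ Z_2.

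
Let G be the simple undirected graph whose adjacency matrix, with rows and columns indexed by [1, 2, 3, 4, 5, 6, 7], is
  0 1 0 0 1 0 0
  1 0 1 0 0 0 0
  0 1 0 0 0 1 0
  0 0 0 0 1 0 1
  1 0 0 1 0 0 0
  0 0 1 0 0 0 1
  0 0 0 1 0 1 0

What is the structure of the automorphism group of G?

D_7

G is 2-regular and connected on 7 vertices, i.e. the cycle C_7. C_7 has 7 rotations and 7 reflections, so Aut(C_7) ≅ D_7 of order 14.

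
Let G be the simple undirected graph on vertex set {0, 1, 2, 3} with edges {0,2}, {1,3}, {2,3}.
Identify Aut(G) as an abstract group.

The degree sequence is [1, 1, 2, 2]; the two degree-1 vertices 0 and 1 are the ends of a path, so G = P_4. A path has exactly one nontrivial symmetry — reversal — giving Aut(G) of order 2.

C_2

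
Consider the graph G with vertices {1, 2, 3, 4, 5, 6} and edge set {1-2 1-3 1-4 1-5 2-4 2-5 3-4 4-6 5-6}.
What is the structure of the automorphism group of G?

Degrees alone do not determine every vertex (e.g. 1 and 4 both have degree 4), but their neighbour-degree multisets differ: N(1) has degrees [2, 3, 3, 4] while N(4) has degrees [2, 2, 3, 4]. Repeating this refinement separates all vertices, so the only automorphism is the identity.

{e}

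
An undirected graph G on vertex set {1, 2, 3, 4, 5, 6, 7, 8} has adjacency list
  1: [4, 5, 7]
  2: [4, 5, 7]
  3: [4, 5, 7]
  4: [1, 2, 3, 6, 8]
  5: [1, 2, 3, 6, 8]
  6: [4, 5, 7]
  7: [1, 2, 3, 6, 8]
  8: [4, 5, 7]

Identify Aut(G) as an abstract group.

The vertices split by degree into {4, 5, 7} (degree 5) and {1, 2, 3, 6, 8} (degree 3); every edge runs between the two parts, so G is the complete bipartite graph K_{3,5}. The parts have unequal sizes, so no automorphism swaps them; each part is permuted independently, giving S_5 × S_3 of order 5!·3! = 720.

S_5 × S_3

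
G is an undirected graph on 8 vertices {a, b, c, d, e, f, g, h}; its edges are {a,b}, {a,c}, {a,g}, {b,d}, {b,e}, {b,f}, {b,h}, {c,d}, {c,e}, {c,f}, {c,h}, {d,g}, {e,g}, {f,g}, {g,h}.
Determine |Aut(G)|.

The vertices split by degree into {b, c, g} (degree 5) and {a, d, e, f, h} (degree 3); every edge runs between the two parts, so G is the complete bipartite graph K_{3,5}. The parts have unequal sizes, so no automorphism swaps them; each part is permuted independently, giving S_3 × S_5 of order 3!·5! = 720.

720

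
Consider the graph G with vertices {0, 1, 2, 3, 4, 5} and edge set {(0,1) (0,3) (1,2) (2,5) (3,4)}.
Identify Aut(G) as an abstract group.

Z_2

The degree sequence is [2, 2, 2, 2, 1, 1]; the two degree-1 vertices 4 and 5 are the ends of a path, so G = P_6. The only nontrivial automorphism of a path is the end-to-end reflection, so Aut(G) ≅ Z_2.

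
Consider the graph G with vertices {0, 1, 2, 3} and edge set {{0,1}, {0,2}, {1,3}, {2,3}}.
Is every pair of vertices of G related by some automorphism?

G is 2-regular and bipartite on 2^2 = 4 vertices with girth 4; it is the hypercube graph Q_2. Aut(Q_2) consists of the signed permutations of the 2 coordinate axes: 2! permutations times 2^2 sign flips, so |Aut| = 2^2·2! = 8. Under this action every vertex can be carried to every other, so G is vertex-transitive.

Yes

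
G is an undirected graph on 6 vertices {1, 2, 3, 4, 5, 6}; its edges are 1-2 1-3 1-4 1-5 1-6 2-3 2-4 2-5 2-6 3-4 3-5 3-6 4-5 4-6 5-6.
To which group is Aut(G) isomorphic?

the symmetric group on 6 letters

Every vertex has degree 5, so G is the complete graph K_6. Any permutation of the 6 vertices preserves K_6, so Aut(K_6) = S_6 of order 6! = 720.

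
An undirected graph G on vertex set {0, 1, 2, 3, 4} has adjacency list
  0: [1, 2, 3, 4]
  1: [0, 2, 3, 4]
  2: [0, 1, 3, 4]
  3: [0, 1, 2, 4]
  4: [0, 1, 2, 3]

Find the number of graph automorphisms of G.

Every vertex has degree 4, so G is the complete graph K_5. Any permutation of the 5 vertices preserves K_5, so Aut(K_5) = S_5 of order 5! = 120.

120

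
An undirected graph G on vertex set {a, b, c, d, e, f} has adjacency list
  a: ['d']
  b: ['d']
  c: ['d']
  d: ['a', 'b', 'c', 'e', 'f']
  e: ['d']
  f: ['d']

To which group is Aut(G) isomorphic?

Vertex d has degree 5 and every other vertex has degree 1, so G is the star K_{1,5} with centre d. The 5 leaves are pairwise interchangeable while the centre is fixed, giving Aut(G) = S_5.

the symmetric group on 5 letters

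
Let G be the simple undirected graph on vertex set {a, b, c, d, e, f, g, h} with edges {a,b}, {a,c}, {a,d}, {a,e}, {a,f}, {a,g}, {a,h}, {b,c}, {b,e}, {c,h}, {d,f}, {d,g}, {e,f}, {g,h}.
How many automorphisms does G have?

14

Vertex a is the unique vertex of degree 7; the remaining 7 vertices each have degree 3 and induce a cycle, so G is the wheel on 8 vertices with hub a. With the hub fixed, the remaining symmetry is that of the rim cycle C_7, giving the dihedral group D_7.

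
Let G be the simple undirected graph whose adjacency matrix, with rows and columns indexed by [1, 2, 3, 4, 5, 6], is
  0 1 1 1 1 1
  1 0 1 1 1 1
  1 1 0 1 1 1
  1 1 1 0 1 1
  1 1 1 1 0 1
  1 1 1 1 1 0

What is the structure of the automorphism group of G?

All 6 vertices are pairwise adjacent: G = K_6. Any permutation of the 6 vertices preserves K_6, so Aut(K_6) = S_6 of order 6! = 720.

S_6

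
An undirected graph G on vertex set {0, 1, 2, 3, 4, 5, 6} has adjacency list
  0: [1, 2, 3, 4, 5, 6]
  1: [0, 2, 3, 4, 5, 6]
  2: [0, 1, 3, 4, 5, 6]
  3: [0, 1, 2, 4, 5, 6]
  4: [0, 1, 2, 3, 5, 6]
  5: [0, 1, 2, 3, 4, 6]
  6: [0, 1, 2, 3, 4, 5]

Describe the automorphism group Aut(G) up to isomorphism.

Every vertex has degree 6, so G is the complete graph K_7. Any permutation of the 7 vertices preserves K_7, so Aut(K_7) = S_7 of order 7! = 5040.

S_7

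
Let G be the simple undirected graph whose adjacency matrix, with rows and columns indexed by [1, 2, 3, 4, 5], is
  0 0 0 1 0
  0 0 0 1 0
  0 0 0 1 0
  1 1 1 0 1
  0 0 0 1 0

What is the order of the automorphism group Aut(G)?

24

Vertex 4 has degree 4 and every other vertex has degree 1, so G is the star K_{1,4} with centre 4. Any automorphism fixes the centre and permutes the 4 leaves freely, so Aut(G) ≅ S_4 of order 4! = 24.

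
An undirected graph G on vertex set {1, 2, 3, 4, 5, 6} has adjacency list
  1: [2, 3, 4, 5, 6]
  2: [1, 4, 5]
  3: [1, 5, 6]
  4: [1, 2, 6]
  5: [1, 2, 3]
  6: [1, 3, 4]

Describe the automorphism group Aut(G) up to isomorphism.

the dihedral group of order 10

Vertex 1 is the unique vertex of degree 5; the remaining 5 vertices each have degree 3 and induce a cycle, so G is the wheel on 6 vertices with hub 1. Every automorphism fixes the hub and acts on the rim 5-cycle, so Aut(G) ≅ Aut(C_5) = D_5 of order 10.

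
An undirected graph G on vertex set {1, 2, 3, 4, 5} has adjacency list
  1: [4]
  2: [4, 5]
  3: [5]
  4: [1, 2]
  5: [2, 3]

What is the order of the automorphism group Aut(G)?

2

The degree sequence is [1, 2, 1, 2, 2]; the two degree-1 vertices 1 and 3 are the ends of a path, so G = P_5. A path has exactly one nontrivial symmetry — reversal — giving Aut(G) of order 2.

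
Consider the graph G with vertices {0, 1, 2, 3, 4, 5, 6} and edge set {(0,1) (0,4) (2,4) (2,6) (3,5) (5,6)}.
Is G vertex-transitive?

Automorphisms preserve degree, but G has vertices of degree 1 and vertices of degree 2; no automorphism maps one to the other, so G is not vertex-transitive.

No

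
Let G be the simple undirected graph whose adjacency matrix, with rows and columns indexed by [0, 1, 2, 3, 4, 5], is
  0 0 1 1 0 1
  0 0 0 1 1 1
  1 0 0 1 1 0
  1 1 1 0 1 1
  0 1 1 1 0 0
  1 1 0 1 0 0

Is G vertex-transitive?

No

Vertex 3 is the only vertex of degree 5, so every automorphism fixes it; G is not vertex-transitive.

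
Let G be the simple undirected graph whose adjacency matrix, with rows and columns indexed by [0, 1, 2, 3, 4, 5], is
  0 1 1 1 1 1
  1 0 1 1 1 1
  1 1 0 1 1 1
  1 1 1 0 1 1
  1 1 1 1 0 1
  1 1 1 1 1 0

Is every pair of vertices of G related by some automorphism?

All 6 vertices are pairwise adjacent: G = K_6. Any permutation of the 6 vertices preserves K_6, so Aut(K_6) = S_6 of order 6! = 720. This group acts transitively on the 6 vertices.

Yes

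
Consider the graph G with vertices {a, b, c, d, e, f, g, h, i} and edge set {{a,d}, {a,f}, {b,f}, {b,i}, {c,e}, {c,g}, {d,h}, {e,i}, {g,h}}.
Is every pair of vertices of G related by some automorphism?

Yes

G is 2-regular and connected on 9 vertices, i.e. the cycle C_9. C_9 has 9 rotations and 9 reflections, so Aut(C_9) ≅ D_9 of order 18. Under this action every vertex can be carried to every other, so G is vertex-transitive.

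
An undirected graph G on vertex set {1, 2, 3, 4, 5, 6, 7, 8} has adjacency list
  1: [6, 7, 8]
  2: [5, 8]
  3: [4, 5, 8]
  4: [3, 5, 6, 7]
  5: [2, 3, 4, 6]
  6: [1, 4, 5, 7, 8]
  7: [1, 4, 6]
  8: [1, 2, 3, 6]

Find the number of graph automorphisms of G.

The degree sequence is [3, 2, 3, 4, 4, 5, 3, 4]. Checking the degree-preserving permutations of the vertex set shows that none except the identity preserves every edge, so Aut(G) is trivial.

1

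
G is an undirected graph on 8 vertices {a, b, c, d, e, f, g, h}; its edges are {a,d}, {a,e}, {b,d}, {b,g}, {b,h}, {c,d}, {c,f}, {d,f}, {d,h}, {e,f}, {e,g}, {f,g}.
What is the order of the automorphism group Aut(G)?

The degree sequence is [2, 3, 2, 5, 3, 4, 3, 2]. Checking the degree-preserving permutations of the vertex set shows that none except the identity preserves every edge, so Aut(G) is trivial.

1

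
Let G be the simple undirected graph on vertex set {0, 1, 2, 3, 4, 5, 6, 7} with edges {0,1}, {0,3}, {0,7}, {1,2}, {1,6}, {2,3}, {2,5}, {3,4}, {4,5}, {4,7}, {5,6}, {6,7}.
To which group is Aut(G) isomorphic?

G is 3-regular and bipartite on 2^3 = 8 vertices with girth 4; it is the hypercube graph Q_3. The symmetry group of the 3-cube is the hyperoctahedral group B_3 = Z_2 ≀ S_3, of order 2^3·3! = 48.

Z_2^3 ⋊ S_3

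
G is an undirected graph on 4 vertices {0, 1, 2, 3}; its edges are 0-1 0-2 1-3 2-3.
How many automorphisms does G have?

8

Every vertex has degree 2 and the graph is connected, so G is the 4-cycle C_4. C_4 has 4 rotations and 4 reflections, so Aut(C_4) ≅ D_4 of order 8.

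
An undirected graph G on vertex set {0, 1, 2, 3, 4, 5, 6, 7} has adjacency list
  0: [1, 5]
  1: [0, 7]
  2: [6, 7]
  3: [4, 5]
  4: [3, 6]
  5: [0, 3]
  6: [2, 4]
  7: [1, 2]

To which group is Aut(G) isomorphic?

G is 2-regular and connected on 8 vertices, i.e. the cycle C_8. The automorphisms of the 8-cycle are exactly the symmetries of a regular 8-gon: the dihedral group D_8, |D_8| = 16.

D_8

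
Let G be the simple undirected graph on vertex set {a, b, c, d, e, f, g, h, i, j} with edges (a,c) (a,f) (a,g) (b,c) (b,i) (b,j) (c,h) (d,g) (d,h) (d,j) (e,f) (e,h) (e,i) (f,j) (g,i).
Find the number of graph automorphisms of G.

G is 3-regular on 10 vertices with no triangles and no 4-cycles (girth 5): this is the Petersen graph. It is a classical fact that the Petersen graph has automorphism group S_5 (order 120), arising from its description as the Kneser graph K(5,2).

120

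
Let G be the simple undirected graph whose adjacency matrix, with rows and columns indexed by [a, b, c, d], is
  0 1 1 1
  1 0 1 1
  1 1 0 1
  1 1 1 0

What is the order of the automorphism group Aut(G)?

24

Every vertex has degree 3, so G is the complete graph K_4. Any permutation of the 4 vertices preserves K_4, so Aut(K_4) = S_4 of order 4! = 24.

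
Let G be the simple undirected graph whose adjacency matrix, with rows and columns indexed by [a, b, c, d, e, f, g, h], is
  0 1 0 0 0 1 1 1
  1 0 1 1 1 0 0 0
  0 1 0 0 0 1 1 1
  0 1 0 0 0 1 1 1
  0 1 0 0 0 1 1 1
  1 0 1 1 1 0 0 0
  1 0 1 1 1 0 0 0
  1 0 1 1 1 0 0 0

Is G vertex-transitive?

Yes

G is 4-regular and bipartite with parts {b, f, g, h} and {a, c, d, e} (each part is independent and every cross-pair is an edge), so G = K_{4,4}. Aut(K_{4,4}) is the wreath product S_4 ≀ Z_2: permute within each part, then optionally swap the parts; |Aut| = 2·(4!)² = 1152. Under this action every vertex can be carried to every other, so G is vertex-transitive.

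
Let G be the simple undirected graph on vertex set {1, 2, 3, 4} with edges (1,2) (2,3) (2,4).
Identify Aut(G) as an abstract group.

S_3

Vertex 2 has degree 3 and every other vertex has degree 1, so G is the star K_{1,3} with centre 2. Any automorphism fixes the centre and permutes the 3 leaves freely, so Aut(G) ≅ S_3 of order 3! = 6.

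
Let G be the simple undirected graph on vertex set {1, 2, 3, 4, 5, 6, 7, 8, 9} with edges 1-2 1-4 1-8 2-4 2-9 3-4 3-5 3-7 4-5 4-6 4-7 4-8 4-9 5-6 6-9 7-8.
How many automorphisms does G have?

Vertex 4 is the unique vertex of degree 8; the remaining 8 vertices each have degree 3 and induce a cycle, so G is the wheel on 9 vertices with hub 4. With the hub fixed, the remaining symmetry is that of the rim cycle C_8, giving the dihedral group D_8.

16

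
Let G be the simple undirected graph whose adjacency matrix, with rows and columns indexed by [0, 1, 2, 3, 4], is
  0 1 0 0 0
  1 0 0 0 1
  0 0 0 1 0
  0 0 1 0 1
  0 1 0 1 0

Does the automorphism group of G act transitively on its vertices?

Automorphisms preserve degree, but G has vertices of degree 1 and vertices of degree 2; no automorphism maps one to the other, so G is not vertex-transitive.

No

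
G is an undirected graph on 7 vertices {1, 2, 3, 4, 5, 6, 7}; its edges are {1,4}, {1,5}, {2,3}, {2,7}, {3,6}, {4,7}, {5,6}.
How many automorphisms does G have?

Every vertex has degree 2 and the graph is connected, so G is the 7-cycle C_7. The automorphisms of the 7-cycle are exactly the symmetries of a regular 7-gon: the dihedral group D_7, |D_7| = 14.

14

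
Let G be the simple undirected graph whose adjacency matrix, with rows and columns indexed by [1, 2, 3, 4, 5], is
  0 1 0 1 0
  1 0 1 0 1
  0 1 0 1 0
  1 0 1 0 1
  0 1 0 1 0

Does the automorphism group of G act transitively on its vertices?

Automorphisms preserve degree, but G has vertices of degree 2 and vertices of degree 3; no automorphism maps one to the other, so G is not vertex-transitive.

No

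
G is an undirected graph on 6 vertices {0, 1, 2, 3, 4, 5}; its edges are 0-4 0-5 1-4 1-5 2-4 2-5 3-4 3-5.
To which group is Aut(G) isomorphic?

S_4 × S_2

The vertices split by degree into {4, 5} (degree 4) and {0, 1, 2, 3} (degree 2); every edge runs between the two parts, so G is the complete bipartite graph K_{2,4}. Automorphisms preserve the bipartition setwise (since the parts differ in size) and act as S_4 × S_2 within it; |Aut| = 48.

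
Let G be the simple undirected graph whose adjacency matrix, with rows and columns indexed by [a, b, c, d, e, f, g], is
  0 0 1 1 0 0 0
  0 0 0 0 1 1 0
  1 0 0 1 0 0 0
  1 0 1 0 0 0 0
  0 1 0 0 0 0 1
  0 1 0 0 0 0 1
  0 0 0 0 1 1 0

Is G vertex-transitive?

No

G has two connected components, {b, e, f, g} and {a, c, d}; each is 2-regular, so G = C_4 ⊔ C_3. The orbit of a under Aut(G) is {a, c, d}, which does not contain b, so G is not vertex-transitive.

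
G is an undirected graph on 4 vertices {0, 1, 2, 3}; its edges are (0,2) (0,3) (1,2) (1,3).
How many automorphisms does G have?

G is 2-regular and connected on 4 vertices, i.e. the cycle C_4. The automorphisms of the 4-cycle are exactly the symmetries of a regular 4-gon: the dihedral group D_4, |D_4| = 8.

8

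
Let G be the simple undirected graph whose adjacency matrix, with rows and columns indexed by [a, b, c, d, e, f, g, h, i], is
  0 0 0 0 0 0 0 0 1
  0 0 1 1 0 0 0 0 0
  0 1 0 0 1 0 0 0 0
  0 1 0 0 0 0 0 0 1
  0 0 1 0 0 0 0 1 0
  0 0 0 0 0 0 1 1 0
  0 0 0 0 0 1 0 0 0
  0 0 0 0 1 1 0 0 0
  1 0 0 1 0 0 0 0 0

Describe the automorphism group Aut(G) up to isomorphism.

Z_2

The degree sequence is [1, 2, 2, 2, 2, 2, 1, 2, 2]; the two degree-1 vertices a and g are the ends of a path, so G = P_9. The only nontrivial automorphism of a path is the end-to-end reflection, so Aut(G) ≅ Z_2.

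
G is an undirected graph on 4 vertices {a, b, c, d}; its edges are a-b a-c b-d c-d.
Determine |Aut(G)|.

8

G is 2-regular and connected on 4 vertices, i.e. the cycle C_4. C_4 has 4 rotations and 4 reflections, so Aut(C_4) ≅ D_4 of order 8.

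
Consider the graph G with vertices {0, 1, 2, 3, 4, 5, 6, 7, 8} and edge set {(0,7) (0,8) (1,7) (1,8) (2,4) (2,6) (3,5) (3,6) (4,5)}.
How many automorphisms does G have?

G has two connected components, {2, 3, 4, 5, 6} and {0, 1, 7, 8}; each is 2-regular, so G = C_5 ⊔ C_4. The components are non-isomorphic (different sizes), so Aut(G) = Aut(C_4) × Aut(C_5) = D_4 × D_5 of order 8·10 = 80.

80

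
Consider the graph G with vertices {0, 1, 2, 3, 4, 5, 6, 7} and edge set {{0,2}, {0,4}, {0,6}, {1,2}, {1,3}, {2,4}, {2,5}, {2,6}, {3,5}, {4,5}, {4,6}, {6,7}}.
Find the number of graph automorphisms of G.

Degrees alone do not determine every vertex (e.g. 0 and 5 both have degree 3), but their neighbour-degree multisets differ: N(0) has degrees [4, 4, 5] while N(5) has degrees [2, 4, 5]. Repeating this refinement separates all vertices, so the only automorphism is the identity.

1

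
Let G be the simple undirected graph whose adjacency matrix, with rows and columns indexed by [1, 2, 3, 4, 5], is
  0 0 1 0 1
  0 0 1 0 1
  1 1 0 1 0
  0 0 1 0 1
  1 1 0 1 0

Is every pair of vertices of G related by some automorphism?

Automorphisms preserve degree, but G has vertices of degree 2 and vertices of degree 3; no automorphism maps one to the other, so G is not vertex-transitive.

No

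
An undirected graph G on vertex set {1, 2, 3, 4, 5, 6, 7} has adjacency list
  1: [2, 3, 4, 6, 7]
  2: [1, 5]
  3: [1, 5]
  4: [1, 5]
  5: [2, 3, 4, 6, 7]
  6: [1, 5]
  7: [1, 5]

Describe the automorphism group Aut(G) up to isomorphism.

S_5 × S_2

The vertices split by degree into {1, 5} (degree 5) and {2, 3, 4, 6, 7} (degree 2); every edge runs between the two parts, so G is the complete bipartite graph K_{2,5}. Automorphisms preserve the bipartition setwise (since the parts differ in size) and act as S_5 × S_2 within it; |Aut| = 240.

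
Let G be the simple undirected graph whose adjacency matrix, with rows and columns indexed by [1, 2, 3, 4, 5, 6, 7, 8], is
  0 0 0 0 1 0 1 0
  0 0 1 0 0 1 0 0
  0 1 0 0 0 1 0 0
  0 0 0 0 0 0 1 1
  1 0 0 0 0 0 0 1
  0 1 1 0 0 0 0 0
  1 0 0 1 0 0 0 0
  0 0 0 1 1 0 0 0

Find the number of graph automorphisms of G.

G has two connected components, {1, 4, 5, 7, 8} and {2, 3, 6}; each is 2-regular, so G = C_5 ⊔ C_3. The components are non-isomorphic (different sizes), so Aut(G) = Aut(C_5) × Aut(C_3) = D_5 × D_3 of order 10·6 = 60.

60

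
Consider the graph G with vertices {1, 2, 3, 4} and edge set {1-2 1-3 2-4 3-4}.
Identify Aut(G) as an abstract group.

the dihedral group of order 8

G is 2-regular and connected on 4 vertices, i.e. the cycle C_4. The automorphisms of the 4-cycle are exactly the symmetries of a regular 4-gon: the dihedral group D_4, |D_4| = 8.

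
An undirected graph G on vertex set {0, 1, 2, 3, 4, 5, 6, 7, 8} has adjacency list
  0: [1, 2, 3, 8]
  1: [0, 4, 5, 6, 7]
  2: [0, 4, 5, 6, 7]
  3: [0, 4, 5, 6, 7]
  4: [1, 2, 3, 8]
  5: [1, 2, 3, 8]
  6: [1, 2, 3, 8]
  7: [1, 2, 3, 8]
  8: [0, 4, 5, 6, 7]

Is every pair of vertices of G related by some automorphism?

Automorphisms preserve degree, but G has vertices of degree 4 and vertices of degree 5; no automorphism maps one to the other, so G is not vertex-transitive.

No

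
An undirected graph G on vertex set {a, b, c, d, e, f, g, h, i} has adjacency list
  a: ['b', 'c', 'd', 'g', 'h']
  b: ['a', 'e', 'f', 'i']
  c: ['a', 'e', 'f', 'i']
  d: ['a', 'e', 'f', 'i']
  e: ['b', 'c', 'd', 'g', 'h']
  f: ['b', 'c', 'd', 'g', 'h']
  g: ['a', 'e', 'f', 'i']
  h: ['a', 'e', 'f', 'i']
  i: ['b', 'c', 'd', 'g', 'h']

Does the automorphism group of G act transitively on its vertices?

No

Automorphisms preserve degree, but G has vertices of degree 4 and vertices of degree 5; no automorphism maps one to the other, so G is not vertex-transitive.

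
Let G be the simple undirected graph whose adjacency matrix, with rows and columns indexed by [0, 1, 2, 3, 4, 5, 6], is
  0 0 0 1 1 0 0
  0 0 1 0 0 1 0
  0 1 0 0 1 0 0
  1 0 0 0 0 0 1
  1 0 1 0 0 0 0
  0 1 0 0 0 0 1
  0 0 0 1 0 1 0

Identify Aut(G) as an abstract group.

the dihedral group of order 14

G is 2-regular and connected on 7 vertices, i.e. the cycle C_7. The automorphisms of the 7-cycle are exactly the symmetries of a regular 7-gon: the dihedral group D_7, |D_7| = 14.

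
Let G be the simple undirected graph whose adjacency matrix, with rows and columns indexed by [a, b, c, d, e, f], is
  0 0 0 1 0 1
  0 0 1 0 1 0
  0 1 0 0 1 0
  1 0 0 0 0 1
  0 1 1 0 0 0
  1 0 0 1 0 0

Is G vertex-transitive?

Yes

G has two connected components, {b, c, e} and {a, d, f}; each is 2-regular, so G = C_3 ⊔ C_3. Aut of a disjoint union of two copies of C_3 is the wreath product D_3 ≀ Z_2, of order 2·6² = 72. This group acts transitively on the 6 vertices.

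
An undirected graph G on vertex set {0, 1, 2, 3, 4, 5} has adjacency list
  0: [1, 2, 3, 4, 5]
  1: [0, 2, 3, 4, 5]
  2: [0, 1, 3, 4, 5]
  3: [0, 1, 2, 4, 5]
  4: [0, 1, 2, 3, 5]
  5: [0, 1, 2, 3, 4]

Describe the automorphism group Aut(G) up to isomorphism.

the symmetric group on 6 letters

All 6 vertices are pairwise adjacent: G = K_6. Any permutation of the 6 vertices preserves K_6, so Aut(K_6) = S_6 of order 6! = 720.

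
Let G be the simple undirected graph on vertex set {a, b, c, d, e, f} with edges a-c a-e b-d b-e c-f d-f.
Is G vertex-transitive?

Yes

Every vertex has degree 2 and the graph is connected, so G is the 6-cycle C_6. The automorphisms of the 6-cycle are exactly the symmetries of a regular 6-gon: the dihedral group D_6, |D_6| = 12. This group acts transitively on the 6 vertices.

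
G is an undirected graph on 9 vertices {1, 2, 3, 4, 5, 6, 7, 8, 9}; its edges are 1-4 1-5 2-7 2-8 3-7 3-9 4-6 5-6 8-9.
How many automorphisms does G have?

G has two connected components, {2, 3, 7, 8, 9} and {1, 4, 5, 6}; each is 2-regular, so G = C_5 ⊔ C_4. The components are non-isomorphic (different sizes), so Aut(G) = Aut(C_4) × Aut(C_5) = D_4 × D_5 of order 8·10 = 80.

80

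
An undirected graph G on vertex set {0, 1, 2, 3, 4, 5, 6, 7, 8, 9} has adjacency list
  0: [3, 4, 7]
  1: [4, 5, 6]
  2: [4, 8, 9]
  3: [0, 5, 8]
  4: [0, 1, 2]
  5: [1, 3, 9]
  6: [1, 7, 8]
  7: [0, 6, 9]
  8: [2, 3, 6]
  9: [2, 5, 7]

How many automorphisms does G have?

G is 3-regular on 10 vertices with no triangles and no 4-cycles (girth 5): this is the Petersen graph. Viewing the Petersen graph as the Kneser graph K(5,2) — vertices are 2-subsets of {1,…,5}, edges join disjoint pairs — its automorphisms are exactly the permutations of the 5-element set, so Aut ≅ S_5 of order 120.

120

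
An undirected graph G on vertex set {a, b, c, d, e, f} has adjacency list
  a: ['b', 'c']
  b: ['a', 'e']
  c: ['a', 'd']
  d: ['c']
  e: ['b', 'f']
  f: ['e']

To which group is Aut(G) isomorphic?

The degree sequence is [2, 2, 2, 1, 2, 1]; the two degree-1 vertices d and f are the ends of a path, so G = P_6. The only nontrivial automorphism of a path is the end-to-end reflection, so Aut(G) ≅ Z_2.

Z_2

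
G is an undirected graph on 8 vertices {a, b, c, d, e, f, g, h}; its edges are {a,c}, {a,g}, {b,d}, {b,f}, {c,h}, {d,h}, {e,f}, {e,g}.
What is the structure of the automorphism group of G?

D_8

G is 2-regular and connected on 8 vertices, i.e. the cycle C_8. The automorphisms of the 8-cycle are exactly the symmetries of a regular 8-gon: the dihedral group D_8, |D_8| = 16.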